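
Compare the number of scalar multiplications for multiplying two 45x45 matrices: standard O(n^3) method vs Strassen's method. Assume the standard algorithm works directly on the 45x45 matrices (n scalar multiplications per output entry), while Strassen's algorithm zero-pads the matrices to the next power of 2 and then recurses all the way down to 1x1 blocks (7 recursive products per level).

Matrix multiplication for 45x45 matrices:

Strassen's algorithm requires power-of-2 dimensions. Pad 45x45 to 64x64 (next power of 2).

Standard algorithm: 45^3 = 91125 multiplications
Strassen's algorithm: 7^(log2(64)) = 7^6 = 117649 multiplications
Difference: 91125 - 117649 = -26524 (Strassen uses MORE here due to padding overhead — for small or just-over-power-of-2 n, padding can outweigh the per-level savings)

Standard: 91125 multiplications (45^3). Strassen: 117649 multiplications (7^6, after padding to 64x64). Strassen reduces 8 recursive multiplications to 7 at each level.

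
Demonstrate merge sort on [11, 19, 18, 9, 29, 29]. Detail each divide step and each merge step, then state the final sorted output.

Merge sort trace:

Split: [11, 19, 18, 9, 29, 29] -> [11, 19, 18] and [9, 29, 29]
  Split: [11, 19, 18] -> [11] and [19, 18]
    Split: [19, 18] -> [19] and [18]
    Merge: [19] + [18] -> [18, 19]
  Merge: [11] + [18, 19] -> [11, 18, 19]
  Split: [9, 29, 29] -> [9] and [29, 29]
    Split: [29, 29] -> [29] and [29]
    Merge: [29] + [29] -> [29, 29]
  Merge: [9] + [29, 29] -> [9, 29, 29]
Merge: [11, 18, 19] + [9, 29, 29] -> [9, 11, 18, 19, 29, 29]

Final sorted array: [9, 11, 18, 19, 29, 29]

The merge sort proceeds by recursively splitting the array and merging sorted halves.
After all merges, the sorted array is [9, 11, 18, 19, 29, 29].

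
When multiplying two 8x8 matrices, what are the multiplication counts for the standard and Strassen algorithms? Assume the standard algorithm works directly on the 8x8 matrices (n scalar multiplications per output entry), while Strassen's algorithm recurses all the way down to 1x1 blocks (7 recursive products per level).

Matrix multiplication for 8x8 matrices:

Standard algorithm: 8^3 = 512 multiplications
Strassen's algorithm: 7^(log2(8)) = 7^3 = 343 multiplications
Savings: 512 - 343 = 169 multiplications

Standard: 512 multiplications (8^3). Strassen: 343 multiplications (7^3). Strassen reduces 8 recursive multiplications to 7 at each level.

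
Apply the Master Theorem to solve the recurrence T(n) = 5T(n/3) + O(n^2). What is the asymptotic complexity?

Master Theorem for T(n) = 5T(n/3) + O(n^2):

a = 5, b = 3, c = 2
log_b(a) = log_3(5) = 1.4650

Case 3: c = 2 > log_3(5) = 1.4650
T(n) = O(n^2) = O(n^2)

For T(n) = 5T(n/3) + O(n^2): log_3(5) = 1.4650. This is Case 3 of the Master Theorem (c > log_b(a), work dominated by root), giving O(n^2).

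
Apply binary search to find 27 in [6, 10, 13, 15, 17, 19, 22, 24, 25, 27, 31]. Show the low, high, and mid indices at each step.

Binary search for 27 in [6, 10, 13, 15, 17, 19, 22, 24, 25, 27, 31]:

lo=0, hi=10, mid=5, arr[mid]=19 -> 19 < 27, search right half
lo=6, hi=10, mid=8, arr[mid]=25 -> 25 < 27, search right half
lo=9, hi=10, mid=9, arr[mid]=27 -> Found target at index 9!

Binary search finds 27 at index 9 after 3 comparisons. The search repeatedly halves the search space by comparing with the middle element.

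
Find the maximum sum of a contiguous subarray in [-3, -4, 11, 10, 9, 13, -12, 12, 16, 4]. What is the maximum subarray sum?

Using Kadane's algorithm on [-3, -4, 11, 10, 9, 13, -12, 12, 16, 4]:

Scanning through the array:
Position 1 (value -4): max_ending_here = -4, max_so_far = -3
Position 2 (value 11): max_ending_here = 11, max_so_far = 11
Position 3 (value 10): max_ending_here = 21, max_so_far = 21
Position 4 (value 9): max_ending_here = 30, max_so_far = 30
Position 5 (value 13): max_ending_here = 43, max_so_far = 43
Position 6 (value -12): max_ending_here = 31, max_so_far = 43
Position 7 (value 12): max_ending_here = 43, max_so_far = 43
Position 8 (value 16): max_ending_here = 59, max_so_far = 59
Position 9 (value 4): max_ending_here = 63, max_so_far = 63

Maximum subarray: [11, 10, 9, 13, -12, 12, 16, 4]
Maximum sum: 63

The maximum subarray is [11, 10, 9, 13, -12, 12, 16, 4] with sum 63. This subarray runs from index 2 to index 9.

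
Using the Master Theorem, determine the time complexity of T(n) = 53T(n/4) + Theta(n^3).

Master Theorem for T(n) = 53T(n/4) + O(n^3):

a = 53, b = 4, c = 3
log_b(a) = log_4(53) = 2.8640

Case 3: c = 3 > log_4(53) = 2.8640
T(n) = O(n^3) = O(n^3)

For T(n) = 53T(n/4) + O(n^3): log_4(53) = 2.8640. This is Case 3 of the Master Theorem (c > log_b(a), work dominated by root), giving O(n^3).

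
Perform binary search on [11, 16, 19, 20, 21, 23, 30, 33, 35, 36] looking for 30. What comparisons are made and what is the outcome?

Binary search for 30 in [11, 16, 19, 20, 21, 23, 30, 33, 35, 36]:

lo=0, hi=9, mid=4, arr[mid]=21 -> 21 < 30, search right half
lo=5, hi=9, mid=7, arr[mid]=33 -> 33 > 30, search left half
lo=5, hi=6, mid=5, arr[mid]=23 -> 23 < 30, search right half
lo=6, hi=6, mid=6, arr[mid]=30 -> Found target at index 6!

Binary search finds 30 at index 6 after 4 comparisons. The search repeatedly halves the search space by comparing with the middle element.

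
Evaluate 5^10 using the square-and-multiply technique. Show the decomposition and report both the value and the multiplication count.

Computing 5^10 by squaring (build up from 5^1; each line after the first costs one multiplication):

5^1 = 5
5^2 = (5^1)^2 = 5^2 = 25
5^4 = (5^2)^2 = 25^2 = 625
5^5 = 5 * 5^4 = 5 * 625 = 3125
5^10 = (5^5)^2 = 3125^2 = 9765625

Result: 9765625
Multiplications needed: 4 (4 lines after 5^1)

5^10 = 9765625. Using exponentiation by squaring, this requires 4 multiplications. The key idea: if the exponent is even, square the half-power; if odd, multiply by the base once.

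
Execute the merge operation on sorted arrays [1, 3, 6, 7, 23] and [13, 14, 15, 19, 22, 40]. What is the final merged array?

Merging process:

Compare 1 vs 13: take 1 from left. Merged: [1]
Compare 3 vs 13: take 3 from left. Merged: [1, 3]
Compare 6 vs 13: take 6 from left. Merged: [1, 3, 6]
Compare 7 vs 13: take 7 from left. Merged: [1, 3, 6, 7]
Compare 23 vs 13: take 13 from right. Merged: [1, 3, 6, 7, 13]
Compare 23 vs 14: take 14 from right. Merged: [1, 3, 6, 7, 13, 14]
Compare 23 vs 15: take 15 from right. Merged: [1, 3, 6, 7, 13, 14, 15]
Compare 23 vs 19: take 19 from right. Merged: [1, 3, 6, 7, 13, 14, 15, 19]
Compare 23 vs 22: take 22 from right. Merged: [1, 3, 6, 7, 13, 14, 15, 19, 22]
Compare 23 vs 40: take 23 from left. Merged: [1, 3, 6, 7, 13, 14, 15, 19, 22, 23]
Append remaining from right: [40]. Merged: [1, 3, 6, 7, 13, 14, 15, 19, 22, 23, 40]

Final merged array: [1, 3, 6, 7, 13, 14, 15, 19, 22, 23, 40]
Total comparisons: 10

The merged array is [1, 3, 6, 7, 13, 14, 15, 19, 22, 23, 40], requiring 10 comparisons. The merge step runs in O(n) time where n is the total number of elements.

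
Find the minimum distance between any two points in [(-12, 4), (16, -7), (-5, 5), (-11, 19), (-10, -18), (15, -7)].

Computing all pairwise distances among 6 points:

d((-12, 4), (16, -7)) = 30.0832
d((-12, 4), (-5, 5)) = 7.0711
d((-12, 4), (-11, 19)) = 15.0333
d((-12, 4), (-10, -18)) = 22.0907
d((-12, 4), (15, -7)) = 29.1548
d((16, -7), (-5, 5)) = 24.1868
d((16, -7), (-11, 19)) = 37.4833
d((16, -7), (-10, -18)) = 28.2312
d((16, -7), (15, -7)) = 1.0 <-- minimum
d((-5, 5), (-11, 19)) = 15.2315
d((-5, 5), (-10, -18)) = 23.5372
d((-5, 5), (15, -7)) = 23.3238
d((-11, 19), (-10, -18)) = 37.0135
d((-11, 19), (15, -7)) = 36.7696
d((-10, -18), (15, -7)) = 27.313

Closest pair: (16, -7) and (15, -7) with distance 1.0

The closest pair is (16, -7) and (15, -7) with Euclidean distance 1.0. For 6 points, brute-force pairwise comparison is shown above. For large n, the divide-and-conquer algorithm (sort by x, recurse on halves, check the dividing strip) achieves O(n log n).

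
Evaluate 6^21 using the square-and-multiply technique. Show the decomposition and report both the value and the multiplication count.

Computing 6^21 by squaring (build up from 6^1; each line after the first costs one multiplication):

6^1 = 6
6^2 = (6^1)^2 = 6^2 = 36
6^4 = (6^2)^2 = 36^2 = 1296
6^5 = 6 * 6^4 = 6 * 1296 = 7776
6^10 = (6^5)^2 = 7776^2 = 60466176
6^20 = (6^10)^2 = 60466176^2 = 3656158440062976
6^21 = 6 * 6^20 = 6 * 3656158440062976 = 21936950640377856

Result: 21936950640377856
Multiplications needed: 6 (6 lines after 6^1)

6^21 = 21936950640377856. Using exponentiation by squaring, this requires 6 multiplications. The key idea: if the exponent is even, square the half-power; if odd, multiply by the base once.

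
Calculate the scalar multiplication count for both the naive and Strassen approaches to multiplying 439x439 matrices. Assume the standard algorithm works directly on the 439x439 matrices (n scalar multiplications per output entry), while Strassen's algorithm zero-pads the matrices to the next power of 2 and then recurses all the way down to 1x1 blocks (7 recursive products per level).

Matrix multiplication for 439x439 matrices:

Strassen's algorithm requires power-of-2 dimensions. Pad 439x439 to 512x512 (next power of 2).

Standard algorithm: 439^3 = 84604519 multiplications
Strassen's algorithm: 7^(log2(512)) = 7^9 = 40353607 multiplications
Savings: 84604519 - 40353607 = 44250912 multiplications

Standard: 84604519 multiplications (439^3). Strassen: 40353607 multiplications (7^9, after padding to 512x512). Strassen reduces 8 recursive multiplications to 7 at each level.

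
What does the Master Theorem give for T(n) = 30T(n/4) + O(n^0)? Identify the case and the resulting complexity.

Master Theorem for T(n) = 30T(n/4) + O(n^0):

a = 30, b = 4, c = 0
log_b(a) = log_4(30) = 2.4534

Case 1: c = 0 < log_4(30) = 2.4534
T(n) = O(n^(log_4 30))

For T(n) = 30T(n/4) + O(n^0): log_4(30) = 2.4534. This is Case 1 of the Master Theorem (c < log_b(a), work dominated by leaves), giving O(n^(log_4 30)).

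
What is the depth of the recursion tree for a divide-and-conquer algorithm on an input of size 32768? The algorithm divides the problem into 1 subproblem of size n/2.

For divide and conquer with division factor 2:

Problem sizes at each level:
Level 0: 32768
Level 1: 16384
Level 2: 8192
Level 3: 4096
Level 4: 2048
Level 5: 1024
Level 6: 512
Level 7: 256
Level 8: 128
Level 9: 64
Level 10: 32
Level 11: 16
Level 12: 8
Level 13: 4
Level 14: 2
Level 15: 1

The root is level 0 and the size-1 base case is level 15 (the tree spans levels 0 through 15, i.e. 16 levels counting the root), so the depth is the number of divisions: log_2(32768) = 15

The recursion tree depth is log_2(32768) = 15. At each level, the problem size is divided by 2, so it takes 15 divisions to reduce to a base case of size 1. The algorithm makes 1 recursive call at each level.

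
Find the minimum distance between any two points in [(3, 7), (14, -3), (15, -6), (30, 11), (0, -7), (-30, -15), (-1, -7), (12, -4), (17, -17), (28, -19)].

Computing all pairwise distances among 10 points:

d((3, 7), (14, -3)) = 14.8661
d((3, 7), (15, -6)) = 17.6918
d((3, 7), (30, 11)) = 27.2947
d((3, 7), (0, -7)) = 14.3178
d((3, 7), (-30, -15)) = 39.6611
d((3, 7), (-1, -7)) = 14.5602
d((3, 7), (12, -4)) = 14.2127
d((3, 7), (17, -17)) = 27.7849
d((3, 7), (28, -19)) = 36.0694
d((14, -3), (15, -6)) = 3.1623
d((14, -3), (30, 11)) = 21.2603
d((14, -3), (0, -7)) = 14.5602
d((14, -3), (-30, -15)) = 45.607
d((14, -3), (-1, -7)) = 15.5242
d((14, -3), (12, -4)) = 2.2361
d((14, -3), (17, -17)) = 14.3178
d((14, -3), (28, -19)) = 21.2603
d((15, -6), (30, 11)) = 22.6716
d((15, -6), (0, -7)) = 15.0333
d((15, -6), (-30, -15)) = 45.8912
d((15, -6), (-1, -7)) = 16.0312
d((15, -6), (12, -4)) = 3.6056
d((15, -6), (17, -17)) = 11.1803
d((15, -6), (28, -19)) = 18.3848
d((30, 11), (0, -7)) = 34.9857
d((30, 11), (-30, -15)) = 65.3911
d((30, 11), (-1, -7)) = 35.8469
d((30, 11), (12, -4)) = 23.4307
d((30, 11), (17, -17)) = 30.8707
d((30, 11), (28, -19)) = 30.0666
d((0, -7), (-30, -15)) = 31.0483
d((0, -7), (-1, -7)) = 1.0 <-- minimum
d((0, -7), (12, -4)) = 12.3693
d((0, -7), (17, -17)) = 19.7231
d((0, -7), (28, -19)) = 30.4631
d((-30, -15), (-1, -7)) = 30.0832
d((-30, -15), (12, -4)) = 43.4166
d((-30, -15), (17, -17)) = 47.0425
d((-30, -15), (28, -19)) = 58.1378
d((-1, -7), (12, -4)) = 13.3417
d((-1, -7), (17, -17)) = 20.5913
d((-1, -7), (28, -19)) = 31.3847
d((12, -4), (17, -17)) = 13.9284
d((12, -4), (28, -19)) = 21.9317
d((17, -17), (28, -19)) = 11.1803

Closest pair: (0, -7) and (-1, -7) with distance 1.0

The closest pair is (0, -7) and (-1, -7) with Euclidean distance 1.0. For 10 points, brute-force pairwise comparison is shown above. For large n, the divide-and-conquer algorithm (sort by x, recurse on halves, check the dividing strip) achieves O(n log n).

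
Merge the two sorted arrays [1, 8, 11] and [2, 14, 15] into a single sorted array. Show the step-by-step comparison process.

Merging process:

Compare 1 vs 2: take 1 from left. Merged: [1]
Compare 8 vs 2: take 2 from right. Merged: [1, 2]
Compare 8 vs 14: take 8 from left. Merged: [1, 2, 8]
Compare 11 vs 14: take 11 from left. Merged: [1, 2, 8, 11]
Append remaining from right: [14, 15]. Merged: [1, 2, 8, 11, 14, 15]

Final merged array: [1, 2, 8, 11, 14, 15]
Total comparisons: 4

The merged array is [1, 2, 8, 11, 14, 15], requiring 4 comparisons. The merge step runs in O(n) time where n is the total number of elements.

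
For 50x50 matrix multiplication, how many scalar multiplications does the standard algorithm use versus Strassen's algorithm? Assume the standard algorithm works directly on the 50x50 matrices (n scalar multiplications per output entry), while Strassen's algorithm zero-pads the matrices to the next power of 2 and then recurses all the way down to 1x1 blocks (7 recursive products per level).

Matrix multiplication for 50x50 matrices:

Strassen's algorithm requires power-of-2 dimensions. Pad 50x50 to 64x64 (next power of 2).

Standard algorithm: 50^3 = 125000 multiplications
Strassen's algorithm: 7^(log2(64)) = 7^6 = 117649 multiplications
Savings: 125000 - 117649 = 7351 multiplications

Standard: 125000 multiplications (50^3). Strassen: 117649 multiplications (7^6, after padding to 64x64). Strassen reduces 8 recursive multiplications to 7 at each level.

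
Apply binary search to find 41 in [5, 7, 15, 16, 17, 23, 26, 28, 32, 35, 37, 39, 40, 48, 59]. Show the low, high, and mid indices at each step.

Binary search for 41 in [5, 7, 15, 16, 17, 23, 26, 28, 32, 35, 37, 39, 40, 48, 59]:

lo=0, hi=14, mid=7, arr[mid]=28 -> 28 < 41, search right half
lo=8, hi=14, mid=11, arr[mid]=39 -> 39 < 41, search right half
lo=12, hi=14, mid=13, arr[mid]=48 -> 48 > 41, search left half
lo=12, hi=12, mid=12, arr[mid]=40 -> 40 < 41, search right half
lo=13 > hi=12, target 41 not found

Binary search determines that 41 is not in the array after 4 comparisons. The search space was exhausted without finding the target.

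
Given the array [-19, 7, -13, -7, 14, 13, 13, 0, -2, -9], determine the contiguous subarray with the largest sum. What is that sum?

Using Kadane's algorithm on [-19, 7, -13, -7, 14, 13, 13, 0, -2, -9]:

Scanning through the array:
Position 1 (value 7): max_ending_here = 7, max_so_far = 7
Position 2 (value -13): max_ending_here = -6, max_so_far = 7
Position 3 (value -7): max_ending_here = -7, max_so_far = 7
Position 4 (value 14): max_ending_here = 14, max_so_far = 14
Position 5 (value 13): max_ending_here = 27, max_so_far = 27
Position 6 (value 13): max_ending_here = 40, max_so_far = 40
Position 7 (value 0): max_ending_here = 40, max_so_far = 40
Position 8 (value -2): max_ending_here = 38, max_so_far = 40
Position 9 (value -9): max_ending_here = 29, max_so_far = 40

Maximum subarray: [14, 13, 13]
Maximum sum: 40

The maximum subarray is [14, 13, 13] with sum 40. This subarray runs from index 4 to index 6.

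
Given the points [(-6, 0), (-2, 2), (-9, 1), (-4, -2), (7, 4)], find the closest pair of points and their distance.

Computing all pairwise distances among 5 points:

d((-6, 0), (-2, 2)) = 4.4721
d((-6, 0), (-9, 1)) = 3.1623
d((-6, 0), (-4, -2)) = 2.8284 <-- minimum
d((-6, 0), (7, 4)) = 13.6015
d((-2, 2), (-9, 1)) = 7.0711
d((-2, 2), (-4, -2)) = 4.4721
d((-2, 2), (7, 4)) = 9.2195
d((-9, 1), (-4, -2)) = 5.831
d((-9, 1), (7, 4)) = 16.2788
d((-4, -2), (7, 4)) = 12.53

Closest pair: (-6, 0) and (-4, -2) with distance 2.8284

The closest pair is (-6, 0) and (-4, -2) with Euclidean distance 2.8284. For 5 points, brute-force pairwise comparison is shown above. For large n, the divide-and-conquer algorithm (sort by x, recurse on halves, check the dividing strip) achieves O(n log n).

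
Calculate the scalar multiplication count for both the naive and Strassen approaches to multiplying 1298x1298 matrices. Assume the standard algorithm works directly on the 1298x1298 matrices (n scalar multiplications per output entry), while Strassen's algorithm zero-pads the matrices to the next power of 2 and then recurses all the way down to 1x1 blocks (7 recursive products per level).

Matrix multiplication for 1298x1298 matrices:

Strassen's algorithm requires power-of-2 dimensions. Pad 1298x1298 to 2048x2048 (next power of 2).

Standard algorithm: 1298^3 = 2186875592 multiplications
Strassen's algorithm: 7^(log2(2048)) = 7^11 = 1977326743 multiplications
Savings: 2186875592 - 1977326743 = 209548849 multiplications

Standard: 2186875592 multiplications (1298^3). Strassen: 1977326743 multiplications (7^11, after padding to 2048x2048). Strassen reduces 8 recursive multiplications to 7 at each level.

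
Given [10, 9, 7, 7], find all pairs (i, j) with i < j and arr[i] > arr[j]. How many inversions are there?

Finding inversions in [10, 9, 7, 7]:

(0, 1): arr[0]=10 > arr[1]=9
(0, 2): arr[0]=10 > arr[2]=7
(0, 3): arr[0]=10 > arr[3]=7
(1, 2): arr[1]=9 > arr[2]=7
(1, 3): arr[1]=9 > arr[3]=7

Total inversions: 5

The array has 5 inversion(s): (0,1), (0,2), (0,3), (1,2), (1,3). Each pair (i,j) satisfies i < j and arr[i] > arr[j].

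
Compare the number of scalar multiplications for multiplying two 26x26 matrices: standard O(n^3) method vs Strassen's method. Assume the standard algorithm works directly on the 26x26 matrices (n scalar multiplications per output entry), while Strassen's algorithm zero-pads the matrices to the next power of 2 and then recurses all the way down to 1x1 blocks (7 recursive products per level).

Matrix multiplication for 26x26 matrices:

Strassen's algorithm requires power-of-2 dimensions. Pad 26x26 to 32x32 (next power of 2).

Standard algorithm: 26^3 = 17576 multiplications
Strassen's algorithm: 7^(log2(32)) = 7^5 = 16807 multiplications
Savings: 17576 - 16807 = 769 multiplications

Standard: 17576 multiplications (26^3). Strassen: 16807 multiplications (7^5, after padding to 32x32). Strassen reduces 8 recursive multiplications to 7 at each level.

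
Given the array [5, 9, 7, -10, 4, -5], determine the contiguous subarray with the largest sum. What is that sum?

Using Kadane's algorithm on [5, 9, 7, -10, 4, -5]:

Scanning through the array:
Position 1 (value 9): max_ending_here = 14, max_so_far = 14
Position 2 (value 7): max_ending_here = 21, max_so_far = 21
Position 3 (value -10): max_ending_here = 11, max_so_far = 21
Position 4 (value 4): max_ending_here = 15, max_so_far = 21
Position 5 (value -5): max_ending_here = 10, max_so_far = 21

Maximum subarray: [5, 9, 7]
Maximum sum: 21

The maximum subarray is [5, 9, 7] with sum 21. This subarray runs from index 0 to index 2.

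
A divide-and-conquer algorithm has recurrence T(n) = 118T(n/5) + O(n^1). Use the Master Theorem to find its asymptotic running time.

Master Theorem for T(n) = 118T(n/5) + O(n^1):

a = 118, b = 5, c = 1
log_b(a) = log_5(118) = 2.9642

Case 1: c = 1 < log_5(118) = 2.9642
T(n) = O(n^(log_5 118))

For T(n) = 118T(n/5) + O(n^1): log_5(118) = 2.9642. This is Case 1 of the Master Theorem (c < log_b(a), work dominated by leaves), giving O(n^(log_5 118)).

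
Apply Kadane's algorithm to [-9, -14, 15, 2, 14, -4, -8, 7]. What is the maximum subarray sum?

Using Kadane's algorithm on [-9, -14, 15, 2, 14, -4, -8, 7]:

Scanning through the array:
Position 1 (value -14): max_ending_here = -14, max_so_far = -9
Position 2 (value 15): max_ending_here = 15, max_so_far = 15
Position 3 (value 2): max_ending_here = 17, max_so_far = 17
Position 4 (value 14): max_ending_here = 31, max_so_far = 31
Position 5 (value -4): max_ending_here = 27, max_so_far = 31
Position 6 (value -8): max_ending_here = 19, max_so_far = 31
Position 7 (value 7): max_ending_here = 26, max_so_far = 31

Maximum subarray: [15, 2, 14]
Maximum sum: 31

The maximum subarray is [15, 2, 14] with sum 31. This subarray runs from index 2 to index 4.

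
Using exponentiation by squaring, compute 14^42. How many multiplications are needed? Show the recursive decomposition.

Computing 14^42 by squaring (build up from 14^1; each line after the first costs one multiplication):

14^1 = 14
14^2 = (14^1)^2 = 14^2 = 196
14^4 = (14^2)^2 = 196^2 = 38416
14^5 = 14 * 14^4 = 14 * 38416 = 537824
14^10 = (14^5)^2 = 537824^2 = 289254654976
14^20 = (14^10)^2 = 289254654976^2 = 83668255425284801560576
14^21 = 14 * 14^20 = 14 * 83668255425284801560576 = 1171355575953987221848064
14^42 = (14^21)^2 = 1171355575953987221848064^2 = 1372073885318497127491074758162987278899500548096

Result: 1372073885318497127491074758162987278899500548096
Multiplications needed: 7 (7 lines after 14^1)

14^42 = 1372073885318497127491074758162987278899500548096. Using exponentiation by squaring, this requires 7 multiplications. The key idea: if the exponent is even, square the half-power; if odd, multiply by the base once.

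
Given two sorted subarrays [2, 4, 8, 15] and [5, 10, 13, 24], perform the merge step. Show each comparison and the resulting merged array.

Merging process:

Compare 2 vs 5: take 2 from left. Merged: [2]
Compare 4 vs 5: take 4 from left. Merged: [2, 4]
Compare 8 vs 5: take 5 from right. Merged: [2, 4, 5]
Compare 8 vs 10: take 8 from left. Merged: [2, 4, 5, 8]
Compare 15 vs 10: take 10 from right. Merged: [2, 4, 5, 8, 10]
Compare 15 vs 13: take 13 from right. Merged: [2, 4, 5, 8, 10, 13]
Compare 15 vs 24: take 15 from left. Merged: [2, 4, 5, 8, 10, 13, 15]
Append remaining from right: [24]. Merged: [2, 4, 5, 8, 10, 13, 15, 24]

Final merged array: [2, 4, 5, 8, 10, 13, 15, 24]
Total comparisons: 7

The merged array is [2, 4, 5, 8, 10, 13, 15, 24], requiring 7 comparisons. The merge step runs in O(n) time where n is the total number of elements.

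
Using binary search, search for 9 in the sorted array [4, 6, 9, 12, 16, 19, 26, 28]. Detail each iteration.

Binary search for 9 in [4, 6, 9, 12, 16, 19, 26, 28]:

lo=0, hi=7, mid=3, arr[mid]=12 -> 12 > 9, search left half
lo=0, hi=2, mid=1, arr[mid]=6 -> 6 < 9, search right half
lo=2, hi=2, mid=2, arr[mid]=9 -> Found target at index 2!

Binary search finds 9 at index 2 after 3 comparisons. The search repeatedly halves the search space by comparing with the middle element.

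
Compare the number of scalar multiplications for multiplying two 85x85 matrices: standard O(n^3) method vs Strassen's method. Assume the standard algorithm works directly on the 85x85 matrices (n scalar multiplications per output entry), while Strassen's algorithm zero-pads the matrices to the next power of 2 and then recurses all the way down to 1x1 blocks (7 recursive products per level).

Matrix multiplication for 85x85 matrices:

Strassen's algorithm requires power-of-2 dimensions. Pad 85x85 to 128x128 (next power of 2).

Standard algorithm: 85^3 = 614125 multiplications
Strassen's algorithm: 7^(log2(128)) = 7^7 = 823543 multiplications
Difference: 614125 - 823543 = -209418 (Strassen uses MORE here due to padding overhead — for small or just-over-power-of-2 n, padding can outweigh the per-level savings)

Standard: 614125 multiplications (85^3). Strassen: 823543 multiplications (7^7, after padding to 128x128). Strassen reduces 8 recursive multiplications to 7 at each level.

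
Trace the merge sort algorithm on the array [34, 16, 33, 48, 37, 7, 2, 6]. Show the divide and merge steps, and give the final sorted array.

Merge sort trace:

Split: [34, 16, 33, 48, 37, 7, 2, 6] -> [34, 16, 33, 48] and [37, 7, 2, 6]
  Split: [34, 16, 33, 48] -> [34, 16] and [33, 48]
    Split: [34, 16] -> [34] and [16]
    Merge: [34] + [16] -> [16, 34]
    Split: [33, 48] -> [33] and [48]
    Merge: [33] + [48] -> [33, 48]
  Merge: [16, 34] + [33, 48] -> [16, 33, 34, 48]
  Split: [37, 7, 2, 6] -> [37, 7] and [2, 6]
    Split: [37, 7] -> [37] and [7]
    Merge: [37] + [7] -> [7, 37]
    Split: [2, 6] -> [2] and [6]
    Merge: [2] + [6] -> [2, 6]
  Merge: [7, 37] + [2, 6] -> [2, 6, 7, 37]
Merge: [16, 33, 34, 48] + [2, 6, 7, 37] -> [2, 6, 7, 16, 33, 34, 37, 48]

Final sorted array: [2, 6, 7, 16, 33, 34, 37, 48]

The merge sort proceeds by recursively splitting the array and merging sorted halves.
After all merges, the sorted array is [2, 6, 7, 16, 33, 34, 37, 48].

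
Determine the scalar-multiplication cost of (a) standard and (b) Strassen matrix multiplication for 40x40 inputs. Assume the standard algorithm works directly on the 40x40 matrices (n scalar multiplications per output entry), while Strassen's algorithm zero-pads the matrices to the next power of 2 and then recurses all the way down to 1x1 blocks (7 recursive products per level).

Matrix multiplication for 40x40 matrices:

Strassen's algorithm requires power-of-2 dimensions. Pad 40x40 to 64x64 (next power of 2).

Standard algorithm: 40^3 = 64000 multiplications
Strassen's algorithm: 7^(log2(64)) = 7^6 = 117649 multiplications
Difference: 64000 - 117649 = -53649 (Strassen uses MORE here due to padding overhead — for small or just-over-power-of-2 n, padding can outweigh the per-level savings)

Standard: 64000 multiplications (40^3). Strassen: 117649 multiplications (7^6, after padding to 64x64). Strassen reduces 8 recursive multiplications to 7 at each level.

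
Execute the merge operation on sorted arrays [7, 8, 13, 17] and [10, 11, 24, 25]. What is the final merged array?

Merging process:

Compare 7 vs 10: take 7 from left. Merged: [7]
Compare 8 vs 10: take 8 from left. Merged: [7, 8]
Compare 13 vs 10: take 10 from right. Merged: [7, 8, 10]
Compare 13 vs 11: take 11 from right. Merged: [7, 8, 10, 11]
Compare 13 vs 24: take 13 from left. Merged: [7, 8, 10, 11, 13]
Compare 17 vs 24: take 17 from left. Merged: [7, 8, 10, 11, 13, 17]
Append remaining from right: [24, 25]. Merged: [7, 8, 10, 11, 13, 17, 24, 25]

Final merged array: [7, 8, 10, 11, 13, 17, 24, 25]
Total comparisons: 6

The merged array is [7, 8, 10, 11, 13, 17, 24, 25], requiring 6 comparisons. The merge step runs in O(n) time where n is the total number of elements.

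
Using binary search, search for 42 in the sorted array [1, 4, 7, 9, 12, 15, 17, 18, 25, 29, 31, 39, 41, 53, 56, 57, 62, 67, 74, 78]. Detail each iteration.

Binary search for 42 in [1, 4, 7, 9, 12, 15, 17, 18, 25, 29, 31, 39, 41, 53, 56, 57, 62, 67, 74, 78]:

lo=0, hi=19, mid=9, arr[mid]=29 -> 29 < 42, search right half
lo=10, hi=19, mid=14, arr[mid]=56 -> 56 > 42, search left half
lo=10, hi=13, mid=11, arr[mid]=39 -> 39 < 42, search right half
lo=12, hi=13, mid=12, arr[mid]=41 -> 41 < 42, search right half
lo=13, hi=13, mid=13, arr[mid]=53 -> 53 > 42, search left half
lo=13 > hi=12, target 42 not found

Binary search determines that 42 is not in the array after 5 comparisons. The search space was exhausted without finding the target.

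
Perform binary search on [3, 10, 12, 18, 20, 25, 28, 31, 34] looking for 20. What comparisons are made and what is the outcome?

Binary search for 20 in [3, 10, 12, 18, 20, 25, 28, 31, 34]:

lo=0, hi=8, mid=4, arr[mid]=20 -> Found target at index 4!

Binary search finds 20 at index 4 after 1 comparisons. The search repeatedly halves the search space by comparing with the middle element.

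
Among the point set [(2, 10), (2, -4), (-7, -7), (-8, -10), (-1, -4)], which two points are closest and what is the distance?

Computing all pairwise distances among 5 points:

d((2, 10), (2, -4)) = 14.0
d((2, 10), (-7, -7)) = 19.2354
d((2, 10), (-8, -10)) = 22.3607
d((2, 10), (-1, -4)) = 14.3178
d((2, -4), (-7, -7)) = 9.4868
d((2, -4), (-8, -10)) = 11.6619
d((2, -4), (-1, -4)) = 3.0 <-- minimum
d((-7, -7), (-8, -10)) = 3.1623
d((-7, -7), (-1, -4)) = 6.7082
d((-8, -10), (-1, -4)) = 9.2195

Closest pair: (2, -4) and (-1, -4) with distance 3.0

The closest pair is (2, -4) and (-1, -4) with Euclidean distance 3.0. For 5 points, brute-force pairwise comparison is shown above. For large n, the divide-and-conquer algorithm (sort by x, recurse on halves, check the dividing strip) achieves O(n log n).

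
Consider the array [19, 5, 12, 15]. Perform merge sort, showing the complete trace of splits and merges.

Merge sort trace:

Split: [19, 5, 12, 15] -> [19, 5] and [12, 15]
  Split: [19, 5] -> [19] and [5]
  Merge: [19] + [5] -> [5, 19]
  Split: [12, 15] -> [12] and [15]
  Merge: [12] + [15] -> [12, 15]
Merge: [5, 19] + [12, 15] -> [5, 12, 15, 19]

Final sorted array: [5, 12, 15, 19]

The merge sort proceeds by recursively splitting the array and merging sorted halves.
After all merges, the sorted array is [5, 12, 15, 19].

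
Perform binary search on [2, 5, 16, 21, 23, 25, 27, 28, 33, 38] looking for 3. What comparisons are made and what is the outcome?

Binary search for 3 in [2, 5, 16, 21, 23, 25, 27, 28, 33, 38]:

lo=0, hi=9, mid=4, arr[mid]=23 -> 23 > 3, search left half
lo=0, hi=3, mid=1, arr[mid]=5 -> 5 > 3, search left half
lo=0, hi=0, mid=0, arr[mid]=2 -> 2 < 3, search right half
lo=1 > hi=0, target 3 not found

Binary search determines that 3 is not in the array after 3 comparisons. The search space was exhausted without finding the target.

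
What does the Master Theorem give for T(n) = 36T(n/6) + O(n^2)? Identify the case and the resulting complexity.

Master Theorem for T(n) = 36T(n/6) + O(n^2):

a = 36, b = 6, c = 2
log_b(a) = log_6(36) = 2.0000

Case 2: c = 2 = log_6(36) = 2.0000
T(n) = O(n^2 log n) = O(n^2 log n)

For T(n) = 36T(n/6) + O(n^2): log_6(36) = 2.0000. This is Case 2 of the Master Theorem (c = log_b(a), equal work at all levels), giving O(n^2 log n).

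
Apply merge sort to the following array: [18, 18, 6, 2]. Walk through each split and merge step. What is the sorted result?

Merge sort trace:

Split: [18, 18, 6, 2] -> [18, 18] and [6, 2]
  Split: [18, 18] -> [18] and [18]
  Merge: [18] + [18] -> [18, 18]
  Split: [6, 2] -> [6] and [2]
  Merge: [6] + [2] -> [2, 6]
Merge: [18, 18] + [2, 6] -> [2, 6, 18, 18]

Final sorted array: [2, 6, 18, 18]

The merge sort proceeds by recursively splitting the array and merging sorted halves.
After all merges, the sorted array is [2, 6, 18, 18].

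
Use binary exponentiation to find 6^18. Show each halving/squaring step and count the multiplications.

Computing 6^18 by squaring (build up from 6^1; each line after the first costs one multiplication):

6^1 = 6
6^2 = (6^1)^2 = 6^2 = 36
6^4 = (6^2)^2 = 36^2 = 1296
6^8 = (6^4)^2 = 1296^2 = 1679616
6^9 = 6 * 6^8 = 6 * 1679616 = 10077696
6^18 = (6^9)^2 = 10077696^2 = 101559956668416

Result: 101559956668416
Multiplications needed: 5 (5 lines after 6^1)

6^18 = 101559956668416. Using exponentiation by squaring, this requires 5 multiplications. The key idea: if the exponent is even, square the half-power; if odd, multiply by the base once.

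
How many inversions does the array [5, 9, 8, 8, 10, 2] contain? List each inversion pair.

Finding inversions in [5, 9, 8, 8, 10, 2]:

(0, 5): arr[0]=5 > arr[5]=2
(1, 2): arr[1]=9 > arr[2]=8
(1, 3): arr[1]=9 > arr[3]=8
(1, 5): arr[1]=9 > arr[5]=2
(2, 5): arr[2]=8 > arr[5]=2
(3, 5): arr[3]=8 > arr[5]=2
(4, 5): arr[4]=10 > arr[5]=2

Total inversions: 7

The array has 7 inversion(s): (0,5), (1,2), (1,3), (1,5), (2,5), (3,5), (4,5). Each pair (i,j) satisfies i < j and arr[i] > arr[j].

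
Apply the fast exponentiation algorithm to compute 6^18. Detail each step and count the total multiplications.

Computing 6^18 by squaring (build up from 6^1; each line after the first costs one multiplication):

6^1 = 6
6^2 = (6^1)^2 = 6^2 = 36
6^4 = (6^2)^2 = 36^2 = 1296
6^8 = (6^4)^2 = 1296^2 = 1679616
6^9 = 6 * 6^8 = 6 * 1679616 = 10077696
6^18 = (6^9)^2 = 10077696^2 = 101559956668416

Result: 101559956668416
Multiplications needed: 5 (5 lines after 6^1)

6^18 = 101559956668416. Using exponentiation by squaring, this requires 5 multiplications. The key idea: if the exponent is even, square the half-power; if odd, multiply by the base once.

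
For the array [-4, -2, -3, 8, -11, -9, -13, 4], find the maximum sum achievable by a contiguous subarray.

Using Kadane's algorithm on [-4, -2, -3, 8, -11, -9, -13, 4]:

Scanning through the array:
Position 1 (value -2): max_ending_here = -2, max_so_far = -2
Position 2 (value -3): max_ending_here = -3, max_so_far = -2
Position 3 (value 8): max_ending_here = 8, max_so_far = 8
Position 4 (value -11): max_ending_here = -3, max_so_far = 8
Position 5 (value -9): max_ending_here = -9, max_so_far = 8
Position 6 (value -13): max_ending_here = -13, max_so_far = 8
Position 7 (value 4): max_ending_here = 4, max_so_far = 8

Maximum subarray: [8]
Maximum sum: 8

The maximum subarray is [8] with sum 8. This subarray runs from index 3 to index 3.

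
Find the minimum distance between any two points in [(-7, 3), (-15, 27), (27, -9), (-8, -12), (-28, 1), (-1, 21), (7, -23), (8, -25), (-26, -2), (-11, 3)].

Computing all pairwise distances among 10 points:

d((-7, 3), (-15, 27)) = 25.2982
d((-7, 3), (27, -9)) = 36.0555
d((-7, 3), (-8, -12)) = 15.0333
d((-7, 3), (-28, 1)) = 21.095
d((-7, 3), (-1, 21)) = 18.9737
d((-7, 3), (7, -23)) = 29.5296
d((-7, 3), (8, -25)) = 31.7648
d((-7, 3), (-26, -2)) = 19.6469
d((-7, 3), (-11, 3)) = 4.0
d((-15, 27), (27, -9)) = 55.3173
d((-15, 27), (-8, -12)) = 39.6232
d((-15, 27), (-28, 1)) = 29.0689
d((-15, 27), (-1, 21)) = 15.2315
d((-15, 27), (7, -23)) = 54.626
d((-15, 27), (8, -25)) = 56.8595
d((-15, 27), (-26, -2)) = 31.0161
d((-15, 27), (-11, 3)) = 24.3311
d((27, -9), (-8, -12)) = 35.1283
d((27, -9), (-28, 1)) = 55.9017
d((27, -9), (-1, 21)) = 41.0366
d((27, -9), (7, -23)) = 24.4131
d((27, -9), (8, -25)) = 24.8395
d((27, -9), (-26, -2)) = 53.4603
d((27, -9), (-11, 3)) = 39.8497
d((-8, -12), (-28, 1)) = 23.8537
d((-8, -12), (-1, 21)) = 33.7343
d((-8, -12), (7, -23)) = 18.6011
d((-8, -12), (8, -25)) = 20.6155
d((-8, -12), (-26, -2)) = 20.5913
d((-8, -12), (-11, 3)) = 15.2971
d((-28, 1), (-1, 21)) = 33.6006
d((-28, 1), (7, -23)) = 42.4382
d((-28, 1), (8, -25)) = 44.4072
d((-28, 1), (-26, -2)) = 3.6056
d((-28, 1), (-11, 3)) = 17.1172
d((-1, 21), (7, -23)) = 44.7214
d((-1, 21), (8, -25)) = 46.8722
d((-1, 21), (-26, -2)) = 33.9706
d((-1, 21), (-11, 3)) = 20.5913
d((7, -23), (8, -25)) = 2.2361 <-- minimum
d((7, -23), (-26, -2)) = 39.1152
d((7, -23), (-11, 3)) = 31.6228
d((8, -25), (-26, -2)) = 41.0488
d((8, -25), (-11, 3)) = 33.8378
d((-26, -2), (-11, 3)) = 15.8114

Closest pair: (7, -23) and (8, -25) with distance 2.2361

The closest pair is (7, -23) and (8, -25) with Euclidean distance 2.2361. For 10 points, brute-force pairwise comparison is shown above. For large n, the divide-and-conquer algorithm (sort by x, recurse on halves, check the dividing strip) achieves O(n log n).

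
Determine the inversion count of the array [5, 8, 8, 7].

Finding inversions in [5, 8, 8, 7]:

(1, 3): arr[1]=8 > arr[3]=7
(2, 3): arr[2]=8 > arr[3]=7

Total inversions: 2

The array has 2 inversion(s): (1,3), (2,3). Each pair (i,j) satisfies i < j and arr[i] > arr[j].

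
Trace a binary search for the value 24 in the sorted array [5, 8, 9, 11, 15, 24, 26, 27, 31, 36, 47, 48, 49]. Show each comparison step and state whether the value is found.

Binary search for 24 in [5, 8, 9, 11, 15, 24, 26, 27, 31, 36, 47, 48, 49]:

lo=0, hi=12, mid=6, arr[mid]=26 -> 26 > 24, search left half
lo=0, hi=5, mid=2, arr[mid]=9 -> 9 < 24, search right half
lo=3, hi=5, mid=4, arr[mid]=15 -> 15 < 24, search right half
lo=5, hi=5, mid=5, arr[mid]=24 -> Found target at index 5!

Binary search finds 24 at index 5 after 4 comparisons. The search repeatedly halves the search space by comparing with the middle element.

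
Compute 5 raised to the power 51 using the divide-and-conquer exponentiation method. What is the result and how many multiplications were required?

Computing 5^51 by squaring (build up from 5^1; each line after the first costs one multiplication):

5^1 = 5
5^2 = (5^1)^2 = 5^2 = 25
5^3 = 5 * 5^2 = 5 * 25 = 125
5^6 = (5^3)^2 = 125^2 = 15625
5^12 = (5^6)^2 = 15625^2 = 244140625
5^24 = (5^12)^2 = 244140625^2 = 59604644775390625
5^25 = 5 * 5^24 = 5 * 59604644775390625 = 298023223876953125
5^50 = (5^25)^2 = 298023223876953125^2 = 88817841970012523233890533447265625
5^51 = 5 * 5^50 = 5 * 88817841970012523233890533447265625 = 444089209850062616169452667236328125

Result: 444089209850062616169452667236328125
Multiplications needed: 8 (8 lines after 5^1)

5^51 = 444089209850062616169452667236328125. Using exponentiation by squaring, this requires 8 multiplications. The key idea: if the exponent is even, square the half-power; if odd, multiply by the base once.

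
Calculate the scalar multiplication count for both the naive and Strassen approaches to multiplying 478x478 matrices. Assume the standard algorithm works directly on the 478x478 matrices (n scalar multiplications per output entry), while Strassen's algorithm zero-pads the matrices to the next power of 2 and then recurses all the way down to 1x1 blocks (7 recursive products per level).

Matrix multiplication for 478x478 matrices:

Strassen's algorithm requires power-of-2 dimensions. Pad 478x478 to 512x512 (next power of 2).

Standard algorithm: 478^3 = 109215352 multiplications
Strassen's algorithm: 7^(log2(512)) = 7^9 = 40353607 multiplications
Savings: 109215352 - 40353607 = 68861745 multiplications

Standard: 109215352 multiplications (478^3). Strassen: 40353607 multiplications (7^9, after padding to 512x512). Strassen reduces 8 recursive multiplications to 7 at each level.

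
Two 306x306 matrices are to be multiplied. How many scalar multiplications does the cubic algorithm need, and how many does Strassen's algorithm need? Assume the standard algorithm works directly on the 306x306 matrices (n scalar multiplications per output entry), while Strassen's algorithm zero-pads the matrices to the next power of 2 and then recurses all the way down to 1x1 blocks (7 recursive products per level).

Matrix multiplication for 306x306 matrices:

Strassen's algorithm requires power-of-2 dimensions. Pad 306x306 to 512x512 (next power of 2).

Standard algorithm: 306^3 = 28652616 multiplications
Strassen's algorithm: 7^(log2(512)) = 7^9 = 40353607 multiplications
Difference: 28652616 - 40353607 = -11700991 (Strassen uses MORE here due to padding overhead — for small or just-over-power-of-2 n, padding can outweigh the per-level savings)

Standard: 28652616 multiplications (306^3). Strassen: 40353607 multiplications (7^9, after padding to 512x512). Strassen reduces 8 recursive multiplications to 7 at each level.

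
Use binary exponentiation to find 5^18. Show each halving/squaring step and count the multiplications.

Computing 5^18 by squaring (build up from 5^1; each line after the first costs one multiplication):

5^1 = 5
5^2 = (5^1)^2 = 5^2 = 25
5^4 = (5^2)^2 = 25^2 = 625
5^8 = (5^4)^2 = 625^2 = 390625
5^9 = 5 * 5^8 = 5 * 390625 = 1953125
5^18 = (5^9)^2 = 1953125^2 = 3814697265625

Result: 3814697265625
Multiplications needed: 5 (5 lines after 5^1)

5^18 = 3814697265625. Using exponentiation by squaring, this requires 5 multiplications. The key idea: if the exponent is even, square the half-power; if odd, multiply by the base once.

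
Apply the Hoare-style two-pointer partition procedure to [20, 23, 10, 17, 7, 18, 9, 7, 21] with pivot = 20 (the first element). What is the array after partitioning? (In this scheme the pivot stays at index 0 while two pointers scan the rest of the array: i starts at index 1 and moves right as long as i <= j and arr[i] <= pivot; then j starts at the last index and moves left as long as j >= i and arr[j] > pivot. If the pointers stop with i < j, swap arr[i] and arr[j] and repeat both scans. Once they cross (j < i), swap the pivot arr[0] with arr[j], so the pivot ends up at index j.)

Hoare-style two-pointer partition with pivot = 20:

Initial array: [20, 23, 10, 17, 7, 18, 9, 7, 21]

Pointers start at i = 1, j = 8.
i stops at index 1 (arr[1]=23 > 20), j stops at index 7 (arr[7]=7 <= 20): swap arr[1] and arr[7], array becomes [20, 7, 10, 17, 7, 18, 9, 23, 21]
i ends at 7, j ends at 6: the pointers have crossed (j < i), so scanning stops.

Swap pivot arr[0] with arr[6] to place pivot at position 6: [9, 7, 10, 17, 7, 18, 20, 23, 21]
Pivot position: 6

After partitioning with pivot 20, the array becomes [9, 7, 10, 17, 7, 18, 20, 23, 21]. The pivot is placed at index 6. All elements to the left of the pivot are <= 20, and all elements to the right are > 20.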